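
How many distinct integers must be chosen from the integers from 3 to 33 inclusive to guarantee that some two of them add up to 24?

23

Group the elements by complementary pair {x, 24−x}: {3,21}, {4,20}, {5,19}, …, giving 9 two-element pairs, the single value 12 (it cannot pair with itself since the integers are distinct), and 12 integers whose partner 24−x falls outside [3,33].
Treating each of those 22 groups as a pigeonhole, one can pick one integer per group — 22 integers — with no two summing to 24.
The 23rd integer lands in an occupied pair, forcing a sum of 24.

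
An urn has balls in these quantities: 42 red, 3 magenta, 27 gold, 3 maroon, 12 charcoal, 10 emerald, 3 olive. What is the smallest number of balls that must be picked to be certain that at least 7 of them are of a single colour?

34

An adversary could hand out at most 6 balls per colour (magenta, maroon, olive run out sooner): 6 + 3 + 6 + 3 + 6 + 6 + 3 = 33 balls and still no colour has 7.
One more ball lands in a colour already at 6, so 34 draws are enough and 33 are not.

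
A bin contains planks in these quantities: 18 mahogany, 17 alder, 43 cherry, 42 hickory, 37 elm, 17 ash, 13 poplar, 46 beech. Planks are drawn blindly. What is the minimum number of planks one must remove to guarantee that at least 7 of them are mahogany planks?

222

In the worst case for collecting mahogany planks, every non-mahogany plank comes out first.
There are 17 + 43 + 42 + 37 + 17 + 13 + 46 = 215 non-mahogany planks altogether.
After those, each further plank must be mahogany, so 215 + 7 = 222 draws guarantee 7 mahogany planks.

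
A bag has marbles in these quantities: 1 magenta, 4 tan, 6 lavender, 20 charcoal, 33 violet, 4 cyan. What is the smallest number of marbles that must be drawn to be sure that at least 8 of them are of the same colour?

30

Put each drawn marble into a box by colour. The largest draw with every box below 8 takes min(count, 7) from each colour; colours with fewer than 7 contribute all they have.
Σ min(cᵢ, 7) = 1 + 4 + 6 + 7 + 7 + 4 = 29.
Draw number 29 + 1 = 30 must push one box to 8.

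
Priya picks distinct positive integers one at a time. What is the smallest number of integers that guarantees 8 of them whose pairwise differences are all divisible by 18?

Integers whose pairwise differences are multiples of 18 are exactly those sharing a remainder mod 18. The 18 residue classes mod 18 are the pigeonholes.
With 126 integers one could put 7 in each residue class and have no class reach 8.
The 127th integer pushes some class to 8, so 18·7 + 1 = 127.

127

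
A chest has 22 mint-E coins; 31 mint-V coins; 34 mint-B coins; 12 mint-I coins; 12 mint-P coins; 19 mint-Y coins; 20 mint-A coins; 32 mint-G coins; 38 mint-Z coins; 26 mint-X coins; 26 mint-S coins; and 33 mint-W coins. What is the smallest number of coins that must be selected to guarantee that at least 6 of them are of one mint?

61

An adversary could hand out at most 5 coins per mint: 5 + 5 + 5 + 5 + 5 + 5 + 5 + 5 + 5 + 5 + 5 + 5 = 60 coins and still no mint has 6.
One more coin lands in a mint already at 5, so 61 draws are enough and 60 are not.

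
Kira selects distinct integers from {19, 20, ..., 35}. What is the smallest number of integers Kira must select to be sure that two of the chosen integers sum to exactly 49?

12

Group the elements by complementary pair {x, 49−x}: {19,30}, {20,29}, {21,28}, …, giving 6 two-element pairs and 5 integers whose partner 49−x falls outside [19,35].
Treating each of those 11 groups as a pigeonhole, one can pick one integer per group — 11 integers — with no two summing to 49.
The 12th integer lands in an occupied pair, forcing a sum of 49.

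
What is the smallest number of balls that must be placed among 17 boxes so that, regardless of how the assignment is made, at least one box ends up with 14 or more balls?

With 221 balls one could put exactly 13 in each of the 17 boxes, and no box would reach 14.
One more ball must land in a box that already has 13, giving it 14.
So 17 × 13 + 1 = 222 balls are required.

222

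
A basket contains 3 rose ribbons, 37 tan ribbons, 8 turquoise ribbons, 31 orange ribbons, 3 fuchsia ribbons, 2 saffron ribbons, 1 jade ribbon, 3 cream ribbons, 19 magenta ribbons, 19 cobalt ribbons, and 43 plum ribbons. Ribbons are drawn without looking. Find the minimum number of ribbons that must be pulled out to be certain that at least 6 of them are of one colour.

43

An adversary could hand out at most 5 ribbons per colour (5 colours run out sooner): 3 + 5 + 5 + 5 + 3 + 2 + 1 + 3 + 5 + 5 + 5 = 42 ribbons and still no colour has 6.
By pigeonhole, one more ribbon lands in a colour already at 5, so 43 draws are enough and 42 are not.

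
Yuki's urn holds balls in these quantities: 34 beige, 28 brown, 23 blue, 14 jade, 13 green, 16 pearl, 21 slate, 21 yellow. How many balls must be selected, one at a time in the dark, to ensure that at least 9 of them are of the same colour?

By pigeonhole, put each drawn ball into a box by colour. The largest draw with every box below 9 takes min(count, 8) from each colour.
Σ min(cᵢ, 8) = 8 + 8 + 8 + 8 + 8 + 8 + 8 + 8 = 64.
Draw number 64 + 1 = 65 must push one box to 9.

65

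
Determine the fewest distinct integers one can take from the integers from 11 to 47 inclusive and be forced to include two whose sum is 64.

Two chosen integers sum to 64 exactly when both halves of some pair {x, 64−x} with 17 ≤ x ≤ 64−x ≤ 47 are chosen — 15 such pairs.
The remaining 7 elements (those with no distinct partner in range) can never complete a 64-sum, so the worst case takes all of them and one from each pair: 7 + 15 = 22.
By the pigeonhole principle, the 23rd integer has to be the second member of some pair, so 22 + 1 = 23.

23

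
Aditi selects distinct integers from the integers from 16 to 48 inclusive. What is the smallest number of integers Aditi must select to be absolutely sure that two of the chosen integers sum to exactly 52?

24

Group the elements by complementary pair {x, 52−x}: {16,36}, {17,35}, {18,34}, …, giving 10 two-element pairs, the single value 26 (it cannot pair with itself since the integers are distinct), and 12 integers whose partner 52−x falls outside [16,48].
Treating each of those 23 groups as a pigeonhole, one can pick one integer per group — 23 integers — with no two summing to 52.
The 24th integer lands in an occupied pair, forcing a sum of 52.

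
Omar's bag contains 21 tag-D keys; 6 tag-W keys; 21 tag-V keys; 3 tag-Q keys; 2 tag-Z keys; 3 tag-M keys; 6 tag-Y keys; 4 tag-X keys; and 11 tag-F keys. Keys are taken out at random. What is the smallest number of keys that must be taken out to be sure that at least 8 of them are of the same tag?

46

The 9 tags are the holes; the keys drawn are the pigeons.
To avoid 8 of any one tag, the worst case takes at most 7 of each tag, or every key of a tag that has fewer than 7.
That gives 7 + 6 + 7 + 3 + 2 + 3 + 6 + 4 + 7 = 45 keys with no tag reaching 8.
The next key forces some tag to 8, so 45 + 1 = 46.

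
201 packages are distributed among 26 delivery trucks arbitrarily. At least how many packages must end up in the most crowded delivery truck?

8

The 26 delivery trucks are the holes and the 201 packages are the pigeons.
If every delivery truck held at most 7 packages, the total would be at most 26 × 7 = 182, which is less than 201.
So some delivery truck holds at least ⌈201/26⌉ = 8 packages.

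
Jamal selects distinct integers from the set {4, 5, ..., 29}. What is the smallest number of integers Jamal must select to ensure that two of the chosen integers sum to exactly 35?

A set avoiding the sum 35 can contain at most one of each pair {x, 35−x}, plus the 2 elements whose complement lies outside the range.
The integers 4, …, 17 (14 of them) are such a set: any two sum to at least 4+5 = 9 and at most 16+17 = 33 < 35.
Any 15th integer completes one of the 12 pairs, so 15 choices force a sum of 35.

15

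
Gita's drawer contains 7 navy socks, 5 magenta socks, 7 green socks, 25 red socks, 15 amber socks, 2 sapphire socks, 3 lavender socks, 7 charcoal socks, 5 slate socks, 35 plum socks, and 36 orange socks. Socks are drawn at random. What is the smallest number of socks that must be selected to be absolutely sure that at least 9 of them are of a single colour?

69

The 11 colours are the holes; the socks drawn are the pigeons.
To avoid 9 of any one colour, the worst case takes at most 8 of each colour, or every sock of a colour that has fewer than 8.
That gives 7 + 5 + 7 + 8 + 8 + 2 + 3 + 7 + 5 + 8 + 8 = 68 socks with no colour reaching 9.
The next sock forces some colour to 9, so 68 + 1 = 69.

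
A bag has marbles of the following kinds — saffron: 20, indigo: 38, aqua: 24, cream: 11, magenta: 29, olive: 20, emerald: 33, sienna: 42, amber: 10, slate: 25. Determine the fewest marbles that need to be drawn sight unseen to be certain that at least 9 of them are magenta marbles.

232

In the worst case for collecting magenta marbles, every non-magenta marble comes out first.
There are 20 + 38 + 24 + 11 + 20 + 33 + 42 + 10 + 25 = 223 non-magenta marbles altogether.
After those, each further marble must be magenta, so 223 + 9 = 232 draws guarantee 9 magenta marbles.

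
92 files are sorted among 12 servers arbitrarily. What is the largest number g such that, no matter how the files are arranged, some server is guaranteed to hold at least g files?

By pigeonhole, the 12 servers are the holes and the 92 files are the pigeons.
If every server held at most 7 files, the total would be at most 12 × 7 = 84, which is less than 92.
So some server holds at least ⌈92/12⌉ = 8 files.

8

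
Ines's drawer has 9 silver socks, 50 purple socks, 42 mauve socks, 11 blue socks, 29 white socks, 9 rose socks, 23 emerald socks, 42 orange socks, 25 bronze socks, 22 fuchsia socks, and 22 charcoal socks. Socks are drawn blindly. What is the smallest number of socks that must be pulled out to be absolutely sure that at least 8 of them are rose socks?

In the worst case for collecting rose socks, every non-rose sock comes out first.
There are 9 + 50 + 42 + 11 + 29 + 23 + 42 + 25 + 22 + 22 = 275 non-rose socks altogether.
After those, each further sock must be rose, so 275 + 8 = 283 draws guarantee 8 rose socks.

283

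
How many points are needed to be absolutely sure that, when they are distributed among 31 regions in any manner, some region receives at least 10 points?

280

With 279 points one could put exactly 9 in each of the 31 regions, and no region would reach 10.
One more point must land in a region that already has 9, giving it 10.
So 31 × 9 + 1 = 280 points are required.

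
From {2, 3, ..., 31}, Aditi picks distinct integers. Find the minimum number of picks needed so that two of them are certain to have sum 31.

Two chosen integers sum to 31 exactly when both halves of some pair {x, 31−x} with 2 ≤ x ≤ 31−x ≤ 29 are chosen — 14 such pairs.
The remaining 2 elements (those with no distinct partner in range) can never complete a 31-sum, so the worst case takes all of them and one from each pair: 2 + 14 = 16.
The 17th integer has to be the second member of some pair, so 16 + 1 = 17.

17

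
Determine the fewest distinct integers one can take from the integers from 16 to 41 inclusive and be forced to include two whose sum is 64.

18

A set avoiding the sum 64 can contain at most one of each pair {x, 64−x}, plus the 8 elements whose complement lies outside the range or equal to its own complement.
The integers 16, …, 32 (17 of them) are such a set: any two sum to at least 16+17 = 33 and at most 31+32 = 63 < 64.
Any 18th integer completes one of the 9 pairs, so 18 choices force a sum of 64.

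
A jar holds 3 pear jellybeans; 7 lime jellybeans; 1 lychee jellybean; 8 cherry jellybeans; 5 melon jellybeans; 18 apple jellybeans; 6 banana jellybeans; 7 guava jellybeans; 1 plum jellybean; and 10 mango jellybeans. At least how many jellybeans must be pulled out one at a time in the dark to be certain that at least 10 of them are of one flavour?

57

By pigeonhole, the 10 flavours are the holes; the jellybeans drawn are the pigeons.
To avoid 10 of any one flavour, the worst case takes at most 9 of each flavour, or every jellybean of a flavour that has fewer than 9.
That gives 3 + 7 + 1 + 8 + 5 + 9 + 6 + 7 + 1 + 9 = 56 jellybeans with no flavour reaching 10.
The next jellybean forces some flavour to 10, so 56 + 1 = 57.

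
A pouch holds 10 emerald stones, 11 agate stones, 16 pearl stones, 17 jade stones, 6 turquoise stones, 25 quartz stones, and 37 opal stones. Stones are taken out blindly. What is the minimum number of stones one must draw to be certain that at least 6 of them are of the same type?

By the pigeonhole principle, the 7 types are the holes; the stones drawn are the pigeons.
To avoid 6 of any one type, the worst case takes at most 5 of each type.
That gives 5 + 5 + 5 + 5 + 5 + 5 + 5 = 35 stones with no type reaching 6.
The next stone forces some type to 6, so 35 + 1 = 36.

36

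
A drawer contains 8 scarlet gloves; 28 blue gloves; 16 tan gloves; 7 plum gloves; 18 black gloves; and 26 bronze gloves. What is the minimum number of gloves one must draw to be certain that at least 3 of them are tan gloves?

90

In the worst case for collecting tan gloves, every non-tan glove comes out first.
There are 8 + 28 + 7 + 18 + 26 = 87 non-tan gloves altogether.
After those, each further glove must be tan, so 87 + 3 = 90 draws guarantee 3 tan gloves.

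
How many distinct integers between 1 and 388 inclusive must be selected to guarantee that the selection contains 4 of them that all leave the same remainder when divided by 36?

By pigeonhole, the 36 residue classes mod 36 are the pigeonholes.
With 108 integers one could put 3 in each residue class and have no class reach 4.
The 109th integer pushes some class to 4, so 36·3 + 1 = 109.

109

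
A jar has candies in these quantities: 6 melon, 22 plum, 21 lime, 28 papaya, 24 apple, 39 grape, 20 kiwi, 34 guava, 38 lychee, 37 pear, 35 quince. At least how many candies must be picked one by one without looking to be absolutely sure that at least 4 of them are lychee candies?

270

In the worst case for collecting lychee candies, every non-lychee candy comes out first.
There are 6 + 22 + 21 + 28 + 24 + 39 + 20 + 34 + 37 + 35 = 266 non-lychee candies altogether.
After those, each further candy must be lychee, so 266 + 4 = 270 draws guarantee 4 lychee candies.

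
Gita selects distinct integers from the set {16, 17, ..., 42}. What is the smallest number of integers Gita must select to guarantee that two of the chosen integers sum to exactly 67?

19

Two chosen integers sum to 67 exactly when both halves of some pair {x, 67−x} with 25 ≤ x ≤ 67−x ≤ 42 are chosen — 9 such pairs.
The remaining 9 elements (those with no distinct partner in range) can never complete a 67-sum, so the worst case takes all of them and one from each pair: 9 + 9 = 18.
The 19th integer has to be the second member of some pair, so 18 + 1 = 19.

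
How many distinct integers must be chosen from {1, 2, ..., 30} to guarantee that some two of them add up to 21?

21

Two chosen integers sum to 21 exactly when both halves of some pair {x, 21−x} with 1 ≤ x ≤ 21−x ≤ 20 are chosen — 10 such pairs.
The remaining 10 elements (those with no distinct partner in range) can never complete a 21-sum, so the worst case takes all of them and one from each pair: 10 + 10 = 20.
The 21st integer has to be the second member of some pair, so 20 + 1 = 21.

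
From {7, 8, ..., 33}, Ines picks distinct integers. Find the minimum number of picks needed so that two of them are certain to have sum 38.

Group the elements by complementary pair {x, 38−x}: {7,31}, {8,30}, {9,29}, …, giving 12 two-element pairs; the single value 19 (it cannot pair with itself since the integers are distinct); and 2 integers whose partner 38−x falls outside [7,33].
Treating each of those 15 groups as a pigeonhole, one can pick one integer per group — 15 integers — with no two summing to 38.
The 16th integer lands in an occupied pair, forcing a sum of 38.

16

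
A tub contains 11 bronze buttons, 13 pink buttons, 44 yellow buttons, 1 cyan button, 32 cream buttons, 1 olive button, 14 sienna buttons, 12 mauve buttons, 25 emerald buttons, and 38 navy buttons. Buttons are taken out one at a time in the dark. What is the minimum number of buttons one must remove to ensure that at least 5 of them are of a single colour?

35

Put each drawn button into a box by colour. The largest draw with every box below 5 takes min(count, 4) from each colour; colours with fewer than 4 contribute all they have.
Σ min(cᵢ, 4) = 4 + 4 + 4 + 1 + 4 + 1 + 4 + 4 + 4 + 4 = 34.
Draw number 34 + 1 = 35 must push one box to 5.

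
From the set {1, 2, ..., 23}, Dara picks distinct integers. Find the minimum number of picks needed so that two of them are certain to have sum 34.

18

A set avoiding the sum 34 can contain at most one of each pair {x, 34−x}, plus the 11 elements whose complement lies outside the range or equal to its own complement.
The integers 1, …, 17 (17 of them) are such a set: any two sum to at least 1+2 = 3 and at most 16+17 = 33 < 34.
By pigeonhole, any 18th integer completes one of the 6 pairs, so 18 choices force a sum of 34.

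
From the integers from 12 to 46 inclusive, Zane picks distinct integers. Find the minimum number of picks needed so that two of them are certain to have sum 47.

Group the elements by complementary pair {x, 47−x}: {12,35}, {13,34}, {14,33}, …, giving 12 two-element pairs and 11 integers whose partner 47−x falls outside [12,46].
Pigeonhole: treating each of those 23 groups as a pigeonhole, one can pick one integer per group — 23 integers — with no two summing to 47.
The 24th integer lands in an occupied pair, forcing a sum of 47.

24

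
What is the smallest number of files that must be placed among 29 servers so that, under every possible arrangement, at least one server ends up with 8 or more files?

With 203 files one could put exactly 7 in each of the 29 servers, and no server would reach 8.
One more file must land in a server that already has 7, giving it 8.
So 29 × 7 + 1 = 204 files are required.

204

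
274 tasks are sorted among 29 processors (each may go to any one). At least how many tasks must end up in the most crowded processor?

10

Pigeonhole: the 29 processors are the holes and the 274 tasks are the pigeons.
If every processor held at most 9 tasks, the total would be at most 29 × 9 = 261, which is less than 274.
So some processor holds at least ⌈274/29⌉ = 10 tasks.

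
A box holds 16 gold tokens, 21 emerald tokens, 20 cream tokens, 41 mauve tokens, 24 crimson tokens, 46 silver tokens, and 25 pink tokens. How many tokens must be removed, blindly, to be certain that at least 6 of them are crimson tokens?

In the worst case for collecting crimson tokens, every non-crimson token comes out first.
There are 16 + 21 + 20 + 41 + 46 + 25 = 169 non-crimson tokens altogether.
After those, each further token must be crimson, so 169 + 6 = 175 draws guarantee 6 crimson tokens.

175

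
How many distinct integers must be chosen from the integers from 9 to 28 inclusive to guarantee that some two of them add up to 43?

14

A set avoiding the sum 43 can contain at most one of each pair {x, 43−x}, plus the 6 elements whose complement lies outside the range.
The integers 9, …, 21 (13 of them) are such a set: any two sum to at least 9+10 = 19 and at most 20+21 = 41 < 43.
Any 14th integer completes one of the 7 pairs, so 14 choices force a sum of 43.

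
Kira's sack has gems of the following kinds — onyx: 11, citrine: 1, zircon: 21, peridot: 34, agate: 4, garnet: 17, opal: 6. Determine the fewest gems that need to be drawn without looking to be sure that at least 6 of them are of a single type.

31

An adversary could hand out at most 5 gems per type (citrine, agate run out sooner): 5 + 1 + 5 + 5 + 4 + 5 + 5 = 30 gems and still no type has 6.
Pigeonhole: one more gem lands in a type already at 5, so 31 draws are enough and 30 are not.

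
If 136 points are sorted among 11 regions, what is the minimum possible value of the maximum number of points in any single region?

13

By pigeonhole, the 11 regions are the holes and the 136 points are the pigeons.
If every region held at most 12 points, the total would be at most 11 × 12 = 132, which is less than 136.
So some region holds at least ⌈136/11⌉ = 13 points.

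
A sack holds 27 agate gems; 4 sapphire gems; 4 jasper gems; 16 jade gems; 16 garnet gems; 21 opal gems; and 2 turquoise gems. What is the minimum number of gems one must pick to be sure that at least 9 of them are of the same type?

An adversary could hand out at most 8 gems per type (sapphire, jasper, turquoise run out sooner): 8 + 4 + 4 + 8 + 8 + 8 + 2 = 42 gems and still no type has 9.
By pigeonhole, one more gem lands in a type already at 8, so 43 draws are enough and 42 are not.

43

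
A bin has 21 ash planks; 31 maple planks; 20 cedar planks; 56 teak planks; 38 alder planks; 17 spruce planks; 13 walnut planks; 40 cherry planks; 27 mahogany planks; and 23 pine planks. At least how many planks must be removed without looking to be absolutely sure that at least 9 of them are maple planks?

In the worst case for collecting maple planks, every non-maple plank comes out first.
There are 21 + 20 + 56 + 38 + 17 + 13 + 40 + 27 + 23 = 255 non-maple planks altogether.
After those, each further plank must be maple, so 255 + 9 = 264 draws guarantee 9 maple planks.

264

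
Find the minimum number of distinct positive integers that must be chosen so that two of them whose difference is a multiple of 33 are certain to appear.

Integers whose pairwise differences are multiples of 33 are exactly those sharing a remainder mod 33. Pigeonhole: the 33 residue classes mod 33 are the pigeonholes.
With 33 integers one could put 1 in each residue class and have no class reach 2.
The 34th integer pushes some class to 2, so 33·1 + 1 = 34.

34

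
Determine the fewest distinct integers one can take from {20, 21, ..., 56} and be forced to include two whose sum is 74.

Group the elements by complementary pair {x, 74−x}: {20,54}, {21,53}, {22,52}, …, giving 17 two-element pairs, the single value 37 (it cannot pair with itself since the integers are distinct), and 2 integers whose partner 74−x falls outside [20,56].
Treating each of those 20 groups as a pigeonhole, one can pick one integer per group — 20 integers — with no two summing to 74.
The 21st integer lands in an occupied pair, forcing a sum of 74.

21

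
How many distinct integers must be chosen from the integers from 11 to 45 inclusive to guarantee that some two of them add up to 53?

A set avoiding the sum 53 can contain at most one of each pair {x, 53−x}, plus the 3 elements whose complement lies outside the range.
The integers 27, …, 45 (19 of them) are such a set: any two sum to at least 27+28 = 55 > 53.
Any 20th integer completes one of the 16 pairs, so 20 choices force a sum of 53.

20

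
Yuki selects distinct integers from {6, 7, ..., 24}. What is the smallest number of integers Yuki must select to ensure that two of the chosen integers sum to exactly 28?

A set avoiding the sum 28 can contain at most one of each pair {x, 28−x}, plus the 3 elements whose complement lies outside the range or equal to its own complement.
The integers 14, …, 24 (11 of them) are such a set: any two sum to at least 14+15 = 29 > 28.
By the pigeonhole principle, any 12th integer completes one of the 8 pairs, so 12 choices force a sum of 28.

12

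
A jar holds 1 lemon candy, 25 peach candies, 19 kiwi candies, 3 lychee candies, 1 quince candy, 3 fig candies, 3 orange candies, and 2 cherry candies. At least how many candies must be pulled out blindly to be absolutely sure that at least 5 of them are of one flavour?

The 8 flavours are the holes; the candies drawn are the pigeons.
To avoid 5 of any one flavour, the worst case takes at most 4 of each flavour, or every candy of a flavour that has fewer than 4.
That gives 1 + 4 + 4 + 3 + 1 + 3 + 3 + 2 = 21 candies with no flavour reaching 5.
The next candy forces some flavour to 5, so 21 + 1 = 22.

22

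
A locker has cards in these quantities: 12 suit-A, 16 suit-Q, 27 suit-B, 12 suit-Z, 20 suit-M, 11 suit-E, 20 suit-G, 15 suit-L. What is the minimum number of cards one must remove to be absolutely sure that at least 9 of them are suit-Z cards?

130

In the worst case for collecting suit-Z cards, every non-suit-Z card comes out first.
There are 12 + 16 + 27 + 20 + 11 + 20 + 15 = 121 non-suit-Z cards altogether.
After those, each further card must be suit-Z, so 121 + 9 = 130 draws guarantee 9 suit-Z cards.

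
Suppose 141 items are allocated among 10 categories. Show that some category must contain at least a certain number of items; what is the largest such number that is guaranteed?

15

By pigeonhole, the 10 categories are the holes and the 141 items are the pigeons.
If every category held at most 14 items, the total would be at most 10 × 14 = 140, which is less than 141.
So some category holds at least ⌈141/10⌉ = 15 items.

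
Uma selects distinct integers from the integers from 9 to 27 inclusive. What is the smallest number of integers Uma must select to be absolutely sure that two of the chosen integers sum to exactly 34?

12

Two chosen integers sum to 34 exactly when both halves of some pair {x, 34−x} with 9 ≤ x ≤ 34−x ≤ 25 are chosen — 8 such pairs.
The remaining 3 elements (those with no distinct partner in range) can never complete a 34-sum, so the worst case takes all of them and one from each pair: 3 + 8 = 11.
By pigeonhole, the 12th integer has to be the second member of some pair, so 11 + 1 = 12.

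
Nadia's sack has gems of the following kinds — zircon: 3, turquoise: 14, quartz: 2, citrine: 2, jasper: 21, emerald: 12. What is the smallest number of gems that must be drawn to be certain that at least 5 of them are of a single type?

By pigeonhole, put each drawn gem into a box by type. The largest draw with every box below 5 takes min(count, 4) from each type; types with fewer than 4 contribute all they have.
Σ min(cᵢ, 4) = 3 + 4 + 2 + 2 + 4 + 4 = 19.
Draw number 19 + 1 = 20 must push one box to 5.

20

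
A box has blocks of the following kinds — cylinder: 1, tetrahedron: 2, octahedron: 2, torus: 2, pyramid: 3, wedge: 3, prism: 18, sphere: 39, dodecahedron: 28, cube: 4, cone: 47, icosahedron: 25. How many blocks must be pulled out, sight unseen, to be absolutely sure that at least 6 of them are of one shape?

43

An adversary could hand out at most 5 blocks per shape (7 shapes run out sooner): 1 + 2 + 2 + 2 + 3 + 3 + 5 + 5 + 5 + 4 + 5 + 5 = 42 blocks and still no shape has 6.
One more block lands in a shape already at 5, so 43 draws are enough and 42 are not.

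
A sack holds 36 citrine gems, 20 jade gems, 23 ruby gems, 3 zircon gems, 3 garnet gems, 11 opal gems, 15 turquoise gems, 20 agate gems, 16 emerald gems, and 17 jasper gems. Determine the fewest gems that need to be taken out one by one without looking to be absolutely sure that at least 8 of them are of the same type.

The 10 types are the holes; the gems drawn are the pigeons.
To avoid 8 of any one type, the worst case takes at most 7 of each type, or every gem of a type that has fewer than 7.
That gives 7 + 7 + 7 + 3 + 3 + 7 + 7 + 7 + 7 + 7 = 62 gems with no type reaching 8.
The next gem forces some type to 8, so 62 + 1 = 63.

63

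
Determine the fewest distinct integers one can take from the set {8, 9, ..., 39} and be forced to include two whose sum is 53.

20

Group the elements by complementary pair {x, 53−x}: {14,39}, {15,38}, {16,37}, …, giving 13 two-element pairs and 6 integers whose partner 53−x falls outside [8,39].
By the pigeonhole principle, treating each of those 19 groups as a pigeonhole, one can pick one integer per group — 19 integers — with no two summing to 53.
The 20th integer lands in an occupied pair, forcing a sum of 53.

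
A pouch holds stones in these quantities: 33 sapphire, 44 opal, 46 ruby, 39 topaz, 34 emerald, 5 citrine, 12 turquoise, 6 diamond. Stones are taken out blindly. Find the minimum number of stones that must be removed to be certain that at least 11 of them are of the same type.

72

By pigeonhole, the 8 types are the holes; the stones drawn are the pigeons.
To avoid 11 of any one type, the worst case takes at most 10 of each type, or every stone of a type that has fewer than 10.
That gives 10 + 10 + 10 + 10 + 10 + 5 + 10 + 6 = 71 stones with no type reaching 11.
The next stone forces some type to 11, so 71 + 1 = 72.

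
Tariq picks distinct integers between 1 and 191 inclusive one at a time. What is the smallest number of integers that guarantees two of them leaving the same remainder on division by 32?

The 32 residue classes mod 32 are the pigeonholes.
With 32 integers one could put 1 in each residue class and have no class reach 2.
The 33rd integer pushes some class to 2, so 32·1 + 1 = 33.

33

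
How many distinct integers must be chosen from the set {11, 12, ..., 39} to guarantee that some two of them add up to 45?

18

Group the elements by complementary pair {x, 45−x}: {11,34}, {12,33}, {13,32}, …, giving 12 two-element pairs and 5 integers whose partner 45−x falls outside [11,39].
Treating each of those 17 groups as a pigeonhole, one can pick one integer per group — 17 integers — with no two summing to 45.
The 18th integer lands in an occupied pair, forcing a sum of 45.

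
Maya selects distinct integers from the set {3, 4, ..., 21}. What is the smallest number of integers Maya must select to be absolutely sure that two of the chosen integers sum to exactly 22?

A set avoiding the sum 22 can contain at most one of each pair {x, 22−x}, plus the 3 elements whose complement lies outside the range or equal to its own complement.
The integers 11, …, 21 (11 of them) are such a set: any two sum to at least 11+12 = 23 > 22.
Pigeonhole: any 12th integer completes one of the 8 pairs, so 12 choices force a sum of 22.

12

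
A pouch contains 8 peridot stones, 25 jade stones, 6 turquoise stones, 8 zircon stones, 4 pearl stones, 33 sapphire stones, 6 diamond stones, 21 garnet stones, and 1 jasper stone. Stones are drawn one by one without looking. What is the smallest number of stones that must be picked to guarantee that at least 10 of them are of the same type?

61

Pigeonhole: the 9 types are the holes; the stones drawn are the pigeons.
To avoid 10 of any one type, the worst case takes at most 9 of each type, or every stone of a type that has fewer than 9.
That gives 8 + 9 + 6 + 8 + 4 + 9 + 6 + 9 + 1 = 60 stones with no type reaching 10.
The next stone forces some type to 10, so 60 + 1 = 61.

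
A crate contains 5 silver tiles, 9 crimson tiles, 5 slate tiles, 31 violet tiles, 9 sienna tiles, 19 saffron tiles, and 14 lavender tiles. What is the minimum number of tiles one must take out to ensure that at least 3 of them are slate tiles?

In the worst case for collecting slate tiles, every non-slate tile comes out first.
There are 5 + 9 + 31 + 9 + 19 + 14 = 87 non-slate tiles altogether.
After those, each further tile must be slate, so 87 + 3 = 90 draws guarantee 3 slate tiles.

90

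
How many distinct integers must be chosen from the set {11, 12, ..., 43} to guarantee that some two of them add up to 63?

Two chosen integers sum to 63 exactly when both halves of some pair {x, 63−x} with 20 ≤ x ≤ 63−x ≤ 43 are chosen — 12 such pairs.
The remaining 9 elements (those with no distinct partner in range) can never complete a 63-sum, so the worst case takes all of them and one from each pair: 9 + 12 = 21.
The 22nd integer has to be the second member of some pair, so 21 + 1 = 22.

22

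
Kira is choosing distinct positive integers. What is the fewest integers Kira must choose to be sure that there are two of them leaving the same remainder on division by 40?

41

By the pigeonhole principle, the 40 residue classes mod 40 are the pigeonholes.
With 40 integers one could put 1 in each residue class and have no class reach 2.
The 41st integer pushes some class to 2, so 40·1 + 1 = 41.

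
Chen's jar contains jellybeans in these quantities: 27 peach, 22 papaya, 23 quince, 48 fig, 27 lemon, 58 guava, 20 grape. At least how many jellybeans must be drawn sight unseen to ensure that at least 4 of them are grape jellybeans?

209

In the worst case for collecting grape jellybeans, every non-grape jellybean comes out first.
There are 27 + 22 + 23 + 48 + 27 + 58 = 205 non-grape jellybeans altogether.
After those, each further jellybean must be grape, so 205 + 4 = 209 draws guarantee 4 grape jellybeans.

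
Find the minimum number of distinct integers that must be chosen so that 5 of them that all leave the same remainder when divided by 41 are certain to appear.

By the pigeonhole principle, the 41 residue classes mod 41 are the pigeonholes.
With 164 integers one could put 4 in each residue class and have no class reach 5.
The 165th integer pushes some class to 5, so 41·4 + 1 = 165.

165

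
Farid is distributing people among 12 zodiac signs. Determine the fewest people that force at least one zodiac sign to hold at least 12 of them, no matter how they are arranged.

133

With 132 people one could put exactly 11 in each of the 12 zodiac signs, and no zodiac sign would reach 12.
By the pigeonhole principle, one more person must land in a zodiac sign that already has 11, giving it 12.
So 12 × 11 + 1 = 133 people are required.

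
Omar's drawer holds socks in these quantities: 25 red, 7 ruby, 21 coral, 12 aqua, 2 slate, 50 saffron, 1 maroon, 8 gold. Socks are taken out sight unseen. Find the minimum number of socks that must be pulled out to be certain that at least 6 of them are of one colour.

By pigeonhole, put each drawn sock into a box by colour. The largest draw with every box below 6 takes min(count, 5) from each colour; colours with fewer than 5 contribute all they have.
Σ min(cᵢ, 5) = 5 + 5 + 5 + 5 + 2 + 5 + 1 + 5 = 33.
Draw number 33 + 1 = 34 must push one box to 6.

34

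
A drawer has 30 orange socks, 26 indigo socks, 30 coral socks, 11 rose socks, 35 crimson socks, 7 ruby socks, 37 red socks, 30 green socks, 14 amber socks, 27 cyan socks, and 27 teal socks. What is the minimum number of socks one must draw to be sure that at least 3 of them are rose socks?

266

In the worst case for collecting rose socks, every non-rose sock comes out first.
There are 30 + 26 + 30 + 35 + 7 + 37 + 30 + 14 + 27 + 27 = 263 non-rose socks altogether.
After those, each further sock must be rose, so 263 + 3 = 266 draws guarantee 3 rose socks.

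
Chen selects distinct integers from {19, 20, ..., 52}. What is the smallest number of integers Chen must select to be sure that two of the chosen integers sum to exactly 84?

Two chosen integers sum to 84 exactly when both halves of some pair {x, 84−x} with 32 ≤ x ≤ 84−x ≤ 52 are chosen — 10 such pairs.
The remaining 14 elements (those with no distinct partner in range) can never complete a 84-sum, so the worst case takes all of them and one from each pair: 14 + 10 = 24.
By the pigeonhole principle, the 25th integer has to be the second member of some pair, so 24 + 1 = 25.

25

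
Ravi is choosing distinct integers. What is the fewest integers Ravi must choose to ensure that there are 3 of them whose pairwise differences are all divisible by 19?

39

Integers whose pairwise differences are multiples of 19 are exactly those sharing a remainder mod 19. Pigeonhole: the 19 residue classes mod 19 are the pigeonholes.
With 38 integers one could put 2 in each residue class and have no class reach 3.
The 39th integer pushes some class to 3, so 19·2 + 1 = 39.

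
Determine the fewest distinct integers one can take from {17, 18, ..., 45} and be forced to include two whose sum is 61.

A set avoiding the sum 61 can contain at most one of each pair {x, 61−x}, plus the 1 element whose complement lies outside the range.
The integers 31, …, 45 (15 of them) are such a set: any two sum to at least 31+32 = 63 > 61.
Pigeonhole: any 16th integer completes one of the 14 pairs, so 16 choices force a sum of 61.

16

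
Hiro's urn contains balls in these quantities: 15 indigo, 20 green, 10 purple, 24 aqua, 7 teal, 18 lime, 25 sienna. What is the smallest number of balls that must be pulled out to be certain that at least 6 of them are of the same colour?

Pigeonhole: the 7 colours are the holes; the balls drawn are the pigeons.
To avoid 6 of any one colour, the worst case takes at most 5 of each colour.
That gives 5 + 5 + 5 + 5 + 5 + 5 + 5 = 35 balls with no colour reaching 6.
The next ball forces some colour to 6, so 35 + 1 = 36.

36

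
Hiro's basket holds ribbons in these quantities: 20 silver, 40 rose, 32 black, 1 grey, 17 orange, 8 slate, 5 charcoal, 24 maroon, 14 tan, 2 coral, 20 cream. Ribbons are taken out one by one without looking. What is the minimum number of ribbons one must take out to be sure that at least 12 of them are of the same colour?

94

Pigeonhole: the 11 colours are the holes; the ribbons drawn are the pigeons.
To avoid 12 of any one colour, the worst case takes at most 11 of each colour, or every ribbon of a colour that has fewer than 11.
That gives 11 + 11 + 11 + 1 + 11 + 8 + 5 + 11 + 11 + 2 + 11 = 93 ribbons with no colour reaching 12.
The next ribbon forces some colour to 12, so 93 + 1 = 94.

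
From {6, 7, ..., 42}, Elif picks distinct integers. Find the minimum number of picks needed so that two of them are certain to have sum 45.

21

A set avoiding the sum 45 can contain at most one of each pair {x, 45−x}, plus the 3 elements whose complement lies outside the range.
The integers 23, …, 42 (20 of them) are such a set: any two sum to at least 23+24 = 47 > 45.
Any 21st integer completes one of the 17 pairs, so 21 choices force a sum of 45.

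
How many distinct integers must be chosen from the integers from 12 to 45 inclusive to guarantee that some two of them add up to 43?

Group the elements by complementary pair {x, 43−x}: {12,31}, {13,30}, {14,29}, …, giving 10 two-element pairs and 14 integers whose partner 43−x falls outside [12,45].
By the pigeonhole principle, treating each of those 24 groups as a pigeonhole, one can pick one integer per group — 24 integers — with no two summing to 43.
The 25th integer lands in an occupied pair, forcing a sum of 43.

25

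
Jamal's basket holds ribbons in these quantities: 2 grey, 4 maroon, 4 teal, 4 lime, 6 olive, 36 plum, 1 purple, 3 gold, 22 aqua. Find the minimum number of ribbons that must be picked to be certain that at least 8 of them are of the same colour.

39

By the pigeonhole principle, the 9 colours are the holes; the ribbons drawn are the pigeons.
To avoid 8 of any one colour, the worst case takes at most 7 of each colour, or every ribbon of a colour that has fewer than 7.
That gives 2 + 4 + 4 + 4 + 6 + 7 + 1 + 3 + 7 = 38 ribbons with no colour reaching 8.
The next ribbon forces some colour to 8, so 38 + 1 = 39.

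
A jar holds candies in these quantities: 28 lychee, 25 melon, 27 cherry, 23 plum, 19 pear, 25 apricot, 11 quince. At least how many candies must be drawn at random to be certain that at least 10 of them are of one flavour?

By the pigeonhole principle, put each drawn candy into a box by flavour. The largest draw with every box below 10 takes min(count, 9) from each flavour.
Σ min(cᵢ, 9) = 9 + 9 + 9 + 9 + 9 + 9 + 9 = 63.
Draw number 63 + 1 = 64 must push one box to 10.

64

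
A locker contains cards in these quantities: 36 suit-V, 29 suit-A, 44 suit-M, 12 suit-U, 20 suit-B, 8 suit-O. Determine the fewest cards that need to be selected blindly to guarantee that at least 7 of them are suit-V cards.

120

In the worst case for collecting suit-V cards, every non-suit-V card comes out first.
There are 29 + 44 + 12 + 20 + 8 = 113 non-suit-V cards altogether.
After those, each further card must be suit-V, so 113 + 7 = 120 draws guarantee 7 suit-V cards.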